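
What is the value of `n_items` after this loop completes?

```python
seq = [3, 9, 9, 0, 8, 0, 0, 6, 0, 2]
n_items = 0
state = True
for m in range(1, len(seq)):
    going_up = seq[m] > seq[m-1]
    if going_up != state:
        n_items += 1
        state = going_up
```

Count direction changes in [3, 9, 9, 0, 8, 0, 0, 6, 0, 2]
`n_items` takes the values: 0 → 1 → 2 → 3 → 4 → 5 → 6

Answer: 6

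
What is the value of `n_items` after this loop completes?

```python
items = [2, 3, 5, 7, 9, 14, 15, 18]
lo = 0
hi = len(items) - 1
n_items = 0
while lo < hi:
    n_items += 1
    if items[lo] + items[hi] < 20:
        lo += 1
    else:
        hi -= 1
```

Steps to find pair summing to 20
`n_items` takes the values: 0 → 1 → 2 → 3 → 4 → 5 → 6 → 7

Answer: 7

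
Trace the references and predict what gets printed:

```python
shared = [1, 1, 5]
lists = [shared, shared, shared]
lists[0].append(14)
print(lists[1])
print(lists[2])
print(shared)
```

Key concept: list of same reference.
Step by step:
`shared = [1, 1, 5]` → shared = [1, 1, 5]
`lists = [shared, shared, shared]` → lists = [[1, 1, 5], [1, 1, 5], [1, 1, 5]]
`lists[0].append(14)` → shared = [1, 1, 5, 14]; lists = [[1, 1, 5, 14], [1, 1, 5, 14], [1, 1, 5, 14]]
`print(lists[1])` → prints [1, 1, 5, 14]
`print(lists[2])` → prints [1, 1, 5, 14]
`print(shared)` → prints [1, 1, 5, 14]

Answer:
[1, 1, 5, 14]
[1, 1, 5, 14]
[1, 1, 5, 14]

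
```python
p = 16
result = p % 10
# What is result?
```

Trace:
`p = 16` → p = 16
`result = p % 10` → result = 6
So result = 6

Answer: 6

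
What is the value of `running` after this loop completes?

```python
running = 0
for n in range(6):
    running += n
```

Sum of 0 to 5 = 15
`running` takes the values: 0 → 1 → 3 → 6 → 10 → 15

Answer: 15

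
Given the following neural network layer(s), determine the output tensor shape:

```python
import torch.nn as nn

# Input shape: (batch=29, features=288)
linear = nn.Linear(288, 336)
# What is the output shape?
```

Input: (29, 288) -> Output: (29, 336)

Answer: (29, 336)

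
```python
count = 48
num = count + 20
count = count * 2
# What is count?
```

Trace:
`count = 48` → count = 48
`num = count + 20` → num = 68
`count = count * 2` → count = 96
So count = 96

Answer: 96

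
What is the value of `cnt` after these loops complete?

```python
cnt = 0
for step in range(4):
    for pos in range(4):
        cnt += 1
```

4 * 4 = 16
`cnt` takes the values: 0 → 1 → 2 → 3 → 4 → 5 → 6 → 7 → 8 → 9 → 10 → 11 → 12 → 13 → 14 → 15 → 16

Answer: 16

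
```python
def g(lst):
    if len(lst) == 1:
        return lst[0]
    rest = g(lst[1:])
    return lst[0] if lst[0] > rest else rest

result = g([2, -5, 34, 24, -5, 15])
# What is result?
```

Recursive max over [2, -5, 34, 24, -5, 15] = 34

Answer: 34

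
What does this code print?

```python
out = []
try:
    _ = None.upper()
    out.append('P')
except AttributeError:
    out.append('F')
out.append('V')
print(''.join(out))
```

Execution trace: 'F' (except AttributeError) → 'V' (after the try/except). Output: FV

Answer: FV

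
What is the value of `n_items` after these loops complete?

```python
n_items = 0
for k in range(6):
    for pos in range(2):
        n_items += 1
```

6 * 2 = 12
`n_items` takes the values: 0 → 1 → 2 → 3 → 4 → 5 → 6 → 7 → 8 → 9 → 10 → 11 → 12

Answer: 12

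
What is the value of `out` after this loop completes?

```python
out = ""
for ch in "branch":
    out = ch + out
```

Reverse 'branch'
`out` takes the values: "" → "b" → "rb" → "arb" → "narb" → "cnarb" → "hcnarb"

Answer: "hcnarb"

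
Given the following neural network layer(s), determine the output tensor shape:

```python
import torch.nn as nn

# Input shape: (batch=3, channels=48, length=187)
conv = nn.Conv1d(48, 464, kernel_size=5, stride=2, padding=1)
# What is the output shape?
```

Input: (3, 48, 187) -> Output: (3, 464, 93)

Answer: (3, 464, 93)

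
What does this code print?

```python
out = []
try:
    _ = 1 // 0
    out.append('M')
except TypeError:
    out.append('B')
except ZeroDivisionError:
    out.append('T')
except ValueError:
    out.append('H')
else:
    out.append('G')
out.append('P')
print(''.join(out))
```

Execution trace: 'T' (except ZeroDivisionError) → 'P' (after the try/except). Output: TP

Answer: TP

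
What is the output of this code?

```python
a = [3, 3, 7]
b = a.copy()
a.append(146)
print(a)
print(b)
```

Key concept: list.copy() creates independent copy.
Step by step:
`a = [3, 3, 7]` → a = [3, 3, 7]
`b = a.copy()` → b = [3, 3, 7]
`a.append(146)` → a = [3, 3, 7, 146]
`print(a)` → prints [3, 3, 7, 146]
`print(b)` → prints [3, 3, 7]

Answer:
[3, 3, 7, 146]
[3, 3, 7]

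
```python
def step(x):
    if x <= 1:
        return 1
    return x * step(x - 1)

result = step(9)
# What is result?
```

step(9) = 9 * 8 * 7 * 6 * 5 * 4 * 3 * 2 * 1 = 362880

Answer: 362880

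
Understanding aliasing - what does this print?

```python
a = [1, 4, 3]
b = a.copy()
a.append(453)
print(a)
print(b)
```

Key concept: list.copy() creates independent copy.
Step by step:
`a = [1, 4, 3]` → a = [1, 4, 3]
`b = a.copy()` → b = [1, 4, 3]
`a.append(453)` → a = [1, 4, 3, 453]
`print(a)` → prints [1, 4, 3, 453]
`print(b)` → prints [1, 4, 3]

Answer:
[1, 4, 3, 453]
[1, 4, 3]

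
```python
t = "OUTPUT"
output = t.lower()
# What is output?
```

Trace:
`t = "OUTPUT"` → t = 'OUTPUT'
`output = t.lower()` → output = 'output'
So output = 'output'

Answer: 'output'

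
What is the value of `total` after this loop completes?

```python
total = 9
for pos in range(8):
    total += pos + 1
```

Start at 9, add 1 to 8 = 45
`total` takes the values: 9 → 10 → 12 → 15 → 19 → 24 → 30 → 37 → 45

Answer: 45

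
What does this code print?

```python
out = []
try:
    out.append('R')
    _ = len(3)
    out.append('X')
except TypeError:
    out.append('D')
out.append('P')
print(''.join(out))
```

Execution trace: 'R' (try body) → 'D' (except TypeError) → 'P' (after the try/except). Output: RDP

Answer: RDP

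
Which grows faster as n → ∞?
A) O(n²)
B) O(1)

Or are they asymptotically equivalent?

O(n²) vs O(1): Higher order terms dominate.

Answer: A) O(n²) grows faster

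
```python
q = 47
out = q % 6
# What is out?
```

Trace:
`q = 47` → q = 47
`out = q % 6` → out = 5
So out = 5

Answer: 5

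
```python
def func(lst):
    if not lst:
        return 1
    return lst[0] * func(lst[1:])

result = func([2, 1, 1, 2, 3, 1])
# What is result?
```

Product over [2, 1, 1, 2, 3, 1] = 2 * 1 * 1 * 2 * 3 * 1 = 12

Answer: 12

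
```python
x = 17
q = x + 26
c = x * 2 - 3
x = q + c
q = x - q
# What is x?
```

Trace:
`x = 17` → x = 17
`q = x + 26` → q = 43
`c = x * 2 - 3` → c = 31
`x = q + c` → x = 74
`q = x - q` → q = 31
So x = 74

Answer: 74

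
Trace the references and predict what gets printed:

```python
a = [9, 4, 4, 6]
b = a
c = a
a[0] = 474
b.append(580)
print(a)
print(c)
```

Key concept: multiple aliases.
Step by step:
`a = [9, 4, 4, 6]` → a = [9, 4, 4, 6]
`b = a` → b = [9, 4, 4, 6] (same object as a)
`c = a` → c = [9, 4, 4, 6] (same object as a, b)
`a[0] = 474` → a = [474, 4, 4, 6] (same object as b, c); b = [474, 4, 4, 6] (same object as a, c); c = [474, 4, 4, 6] (same object as a, b)
`b.append(580)` → a = [474, 4, 4, 6, 580] (same object as b, c); b = [474, 4, 4, 6, 580] (same object as a, c); c = [474, 4, 4, 6, 580] (same object as a, b)
`print(a)` → prints [474, 4, 4, 6, 580]
`print(c)` → prints [474, 4, 4, 6, 580]

Answer:
[474, 4, 4, 6, 580]
[474, 4, 4, 6, 580]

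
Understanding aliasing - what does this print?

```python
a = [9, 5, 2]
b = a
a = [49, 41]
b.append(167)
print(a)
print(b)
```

Key concept: rebinding vs mutation: a is rebound to a new list, b still points at the original.
Step by step:
`a = [9, 5, 2]` → a = [9, 5, 2]
`b = a` → b = [9, 5, 2] (same object as a)
`a = [49, 41]` → a = [49, 41]
`b.append(167)` → b = [9, 5, 2, 167]
`print(a)` → prints [49, 41]
`print(b)` → prints [9, 5, 2, 167]

Answer:
[49, 41]
[9, 5, 2, 167]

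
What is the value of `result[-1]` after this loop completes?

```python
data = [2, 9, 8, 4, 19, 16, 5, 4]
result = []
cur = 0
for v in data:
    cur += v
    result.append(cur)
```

Cumulative sum ends at 67
`result` takes the values: [] → [2] → [2, 11] → [2, 11, 19] → [2, 11, 19, 23] → [2, 11, 19, 23, 42] → [2, 11, 19, 23, 42, 58] → [2, 11, 19, 23, 42, 58, 63] → [2, 11, 19, 23, 42, 58, 63, 67]
So `result[-1]` = 67

Answer: 67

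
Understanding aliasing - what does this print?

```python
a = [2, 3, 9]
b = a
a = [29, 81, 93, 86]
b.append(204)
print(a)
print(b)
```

Key concept: rebinding vs mutation: a is rebound to a new list, b still points at the original.
Step by step:
`a = [2, 3, 9]` → a = [2, 3, 9]
`b = a` → b = [2, 3, 9] (same object as a)
`a = [29, 81, 93, 86]` → a = [29, 81, 93, 86]
`b.append(204)` → b = [2, 3, 9, 204]
`print(a)` → prints [29, 81, 93, 86]
`print(b)` → prints [2, 3, 9, 204]

Answer:
[29, 81, 93, 86]
[2, 3, 9, 204]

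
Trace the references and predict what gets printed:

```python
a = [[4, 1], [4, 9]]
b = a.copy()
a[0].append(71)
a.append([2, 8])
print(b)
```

Key concept: shallow copy with nested lists.
Step by step:
`a = [[4, 1], [4, 9]]` → a = [[4, 1], [4, 9]]
`b = a.copy()` → b = [[4, 1], [4, 9]]
`a[0].append(71)` → a = [[4, 1, 71], [4, 9]]; b = [[4, 1, 71], [4, 9]]
`a.append([2, 8])` → a = [[4, 1, 71], [4, 9], [2, 8]]
`print(b)` → prints [[4, 1, 71], [4, 9]]

Answer: [[4, 1, 71], [4, 9]]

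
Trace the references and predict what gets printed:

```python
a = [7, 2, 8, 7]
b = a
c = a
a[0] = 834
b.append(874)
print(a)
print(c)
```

Key concept: multiple aliases.
Step by step:
`a = [7, 2, 8, 7]` → a = [7, 2, 8, 7]
`b = a` → b = [7, 2, 8, 7] (same object as a)
`c = a` → c = [7, 2, 8, 7] (same object as a, b)
`a[0] = 834` → a = [834, 2, 8, 7] (same object as b, c); b = [834, 2, 8, 7] (same object as a, c); c = [834, 2, 8, 7] (same object as a, b)
`b.append(874)` → a = [834, 2, 8, 7, 874] (same object as b, c); b = [834, 2, 8, 7, 874] (same object as a, c); c = [834, 2, 8, 7, 874] (same object as a, b)
`print(a)` → prints [834, 2, 8, 7, 874]
`print(c)` → prints [834, 2, 8, 7, 874]

Answer:
[834, 2, 8, 7, 874]
[834, 2, 8, 7, 874]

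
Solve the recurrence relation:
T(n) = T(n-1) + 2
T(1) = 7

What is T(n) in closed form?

Unrolling: T(n) = T(1) + 2·(n-1) = 7 + 2(n-1) = 2n + 5.

Answer: T(n) = 2n + 5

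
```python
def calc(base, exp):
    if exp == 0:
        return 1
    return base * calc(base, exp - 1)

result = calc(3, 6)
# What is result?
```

calc(3, 6) = 3 * 3 * 3 * 3 * 3 * 3 = 729

Answer: 729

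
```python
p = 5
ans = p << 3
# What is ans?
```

Trace:
`p = 5` → p = 5
`ans = p << 3` → ans = 40
So ans = 40

Answer: 40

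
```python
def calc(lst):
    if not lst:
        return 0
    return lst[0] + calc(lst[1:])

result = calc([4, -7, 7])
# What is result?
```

4 + (-7) + 7 + 0 = 4

Answer: 4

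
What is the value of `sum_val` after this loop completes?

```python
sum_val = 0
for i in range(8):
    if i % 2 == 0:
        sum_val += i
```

Sum of even numbers 0 to 7
`sum_val` takes the values: 0 → 2 → 6 → 12

Answer: 12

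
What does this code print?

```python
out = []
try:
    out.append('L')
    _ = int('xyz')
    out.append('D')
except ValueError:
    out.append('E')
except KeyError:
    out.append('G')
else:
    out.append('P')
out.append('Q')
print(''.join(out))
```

Execution trace: 'L' (try body) → 'E' (except ValueError) → 'Q' (after the try/except). Output: LEQ

Answer: LEQ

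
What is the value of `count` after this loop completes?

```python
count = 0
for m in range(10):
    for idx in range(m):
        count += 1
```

Triangle number: 0+1+2+...+9
`count` takes the values: 0 → 1 → 2 → 3 → 4 → 5 → 6 → 7 → 8 → 9 → 10 → 11 → 12 → 13 → 14 → 15 → 16 → 17 → 18 → 19 → 20 → 21 → 22 → 23 → 24 → 25 → 26 → 27 → 28 → 29 → … → 41 → 42 → 43 → 44 → 45

Answer: 45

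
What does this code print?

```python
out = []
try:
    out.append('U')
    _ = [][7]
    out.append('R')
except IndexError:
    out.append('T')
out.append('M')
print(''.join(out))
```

Execution trace: 'U' (try body) → 'T' (except IndexError) → 'M' (after the try/except). Output: UTM

Answer: UTM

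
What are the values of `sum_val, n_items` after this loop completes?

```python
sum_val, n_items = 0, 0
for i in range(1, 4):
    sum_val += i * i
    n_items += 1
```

Sum of squares and count
`sum_val, n_items` takes the values: (0, 0) → (1, 0) → (1, 1) → (5, 1) → (5, 2) → (14, 2) → (14, 3)

Answer: 14, 3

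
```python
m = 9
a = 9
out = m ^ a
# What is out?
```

Trace:
`m = 9` → m = 9
`a = 9` → a = 9
`out = m ^ a` → out = 0
So out = 0

Answer: 0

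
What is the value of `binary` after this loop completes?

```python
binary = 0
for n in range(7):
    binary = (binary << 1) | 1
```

Build 7 consecutive 1-bits: 0b1111111
`binary` takes the values: 0 → 1 → 3 → 7 → 15 → 31 → 63 → 127

Answer: 127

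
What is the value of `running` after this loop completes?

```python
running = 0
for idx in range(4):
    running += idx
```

Sum of 0 to 3 = 6
`running` takes the values: 0 → 1 → 3 → 6

Answer: 6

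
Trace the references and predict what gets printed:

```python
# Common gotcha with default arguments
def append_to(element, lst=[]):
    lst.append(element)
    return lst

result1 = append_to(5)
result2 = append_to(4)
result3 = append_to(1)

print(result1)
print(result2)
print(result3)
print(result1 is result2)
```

Key concept: mutable default argument gotcha.
Step by step:
`result1 = append_to(5)` → result1 = [5]
`result2 = append_to(4)` → result1 = [5, 4] (same object as result2); result2 = [5, 4] (same object as result1)
`result3 = append_to(1)` → result1 = [5, 4, 1] (same object as result2, result3); result2 = [5, 4, 1] (same object as result1, result3); result3 = [5, 4, 1] (same object as result1, result2)
`print(result1)` → prints [5, 4, 1]
`print(result2)` → prints [5, 4, 1]
`print(result3)` → prints [5, 4, 1]
`print(result1 is result2)` → prints True

Answer:
[5, 4, 1]
[5, 4, 1]
[5, 4, 1]
True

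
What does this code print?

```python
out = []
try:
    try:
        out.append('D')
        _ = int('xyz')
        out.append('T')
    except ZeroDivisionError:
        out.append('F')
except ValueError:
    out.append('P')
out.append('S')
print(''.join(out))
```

Execution trace: 'D' (try body) → 'P' (outer except ValueError) → 'S' (after the try/except). Output: DPS

Answer: DPS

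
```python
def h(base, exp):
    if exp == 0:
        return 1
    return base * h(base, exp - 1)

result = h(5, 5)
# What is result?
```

h(5, 5) = 5 * 5 * 5 * 5 * 5 = 3125

Answer: 3125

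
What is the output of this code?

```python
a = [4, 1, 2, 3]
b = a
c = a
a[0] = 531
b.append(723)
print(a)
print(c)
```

Key concept: multiple aliases.
Step by step:
`a = [4, 1, 2, 3]` → a = [4, 1, 2, 3]
`b = a` → b = [4, 1, 2, 3] (same object as a)
`c = a` → c = [4, 1, 2, 3] (same object as a, b)
`a[0] = 531` → a = [531, 1, 2, 3] (same object as b, c); b = [531, 1, 2, 3] (same object as a, c); c = [531, 1, 2, 3] (same object as a, b)
`b.append(723)` → a = [531, 1, 2, 3, 723] (same object as b, c); b = [531, 1, 2, 3, 723] (same object as a, c); c = [531, 1, 2, 3, 723] (same object as a, b)
`print(a)` → prints [531, 1, 2, 3, 723]
`print(c)` → prints [531, 1, 2, 3, 723]

Answer:
[531, 1, 2, 3, 723]
[531, 1, 2, 3, 723]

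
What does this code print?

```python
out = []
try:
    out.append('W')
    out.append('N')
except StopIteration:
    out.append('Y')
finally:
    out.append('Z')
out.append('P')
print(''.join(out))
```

Execution trace: 'W' (try body) → 'N' (try body, no exception) → 'Z' (finally) → 'P' (after the try/except). Output: WNZP

Answer: WNZP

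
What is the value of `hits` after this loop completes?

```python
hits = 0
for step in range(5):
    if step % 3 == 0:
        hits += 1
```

Count numbers divisible by 3 in range(5)
`hits` takes the values: 0 → 1 → 2

Answer: 2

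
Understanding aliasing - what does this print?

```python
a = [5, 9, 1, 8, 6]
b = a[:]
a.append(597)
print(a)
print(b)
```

Key concept: slice [:] creates copy.
Step by step:
`a = [5, 9, 1, 8, 6]` → a = [5, 9, 1, 8, 6]
`b = a[:]` → b = [5, 9, 1, 8, 6]
`a.append(597)` → a = [5, 9, 1, 8, 6, 597]
`print(a)` → prints [5, 9, 1, 8, 6, 597]
`print(b)` → prints [5, 9, 1, 8, 6]

Answer:
[5, 9, 1, 8, 6, 597]
[5, 9, 1, 8, 6]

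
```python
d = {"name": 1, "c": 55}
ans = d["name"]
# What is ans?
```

Trace:
`d = {"name": 1, "c": 55}` → d = {'name': 1, 'c': 55}
`ans = d["name"]` → ans = 1
So ans = 1

Answer: 1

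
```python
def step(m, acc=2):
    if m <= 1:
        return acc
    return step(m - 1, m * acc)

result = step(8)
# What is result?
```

Accumulator trace (n, acc): (8, 2) -> (7, 16) -> (6, 112) -> (5, 672) -> (4, 3360) -> (3, 13440) -> (2, 40320) -> (1, 80640) -> return 80640

Answer: 80640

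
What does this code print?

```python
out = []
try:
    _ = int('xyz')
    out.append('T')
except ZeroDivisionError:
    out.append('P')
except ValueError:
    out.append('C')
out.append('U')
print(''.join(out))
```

Execution trace: 'C' (except ValueError) → 'U' (after the try/except). Output: CU

Answer: CU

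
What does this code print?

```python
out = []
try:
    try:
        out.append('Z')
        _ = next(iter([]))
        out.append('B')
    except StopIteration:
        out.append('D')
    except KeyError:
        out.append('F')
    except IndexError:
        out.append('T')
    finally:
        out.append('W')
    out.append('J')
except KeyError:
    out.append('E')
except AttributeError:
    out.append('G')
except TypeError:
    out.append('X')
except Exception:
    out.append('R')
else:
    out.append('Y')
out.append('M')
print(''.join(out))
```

Execution trace: 'Z' (inner try body) → 'D' (inner except StopIteration) → 'W' (inner finally) → 'J' (try body, no exception) → 'Y' (else) → 'M' (after the try/except). Output: ZDWJYM

Answer: ZDWJYM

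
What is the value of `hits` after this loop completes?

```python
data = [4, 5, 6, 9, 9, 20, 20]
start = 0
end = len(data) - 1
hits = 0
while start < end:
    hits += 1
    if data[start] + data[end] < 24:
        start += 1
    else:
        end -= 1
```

Steps to find pair summing to 24
`hits` takes the values: 0 → 1 → 2 → 3 → 4 → 5 → 6

Answer: 6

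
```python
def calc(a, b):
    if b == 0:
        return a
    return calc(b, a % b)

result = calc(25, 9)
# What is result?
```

calc(25, 9) -> calc(9, 7) -> calc(7, 2) -> calc(2, 1) -> calc(1, 0) -> 1

Answer: 1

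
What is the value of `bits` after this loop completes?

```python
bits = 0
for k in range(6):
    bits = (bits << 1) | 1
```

Build 6 consecutive 1-bits: 0b111111
`bits` takes the values: 0 → 1 → 3 → 7 → 15 → 31 → 63

Answer: 63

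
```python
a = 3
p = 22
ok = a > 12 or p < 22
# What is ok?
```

Trace:
`a = 3` → a = 3
`p = 22` → p = 22
`ok = a > 12 or p < 22` → ok = False
So ok = False

Answer: False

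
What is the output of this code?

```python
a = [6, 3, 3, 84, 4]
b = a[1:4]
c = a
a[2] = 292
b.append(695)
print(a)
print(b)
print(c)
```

Key concept: slice vs alias.
Step by step:
`a = [6, 3, 3, 84, 4]` → a = [6, 3, 3, 84, 4]
`b = a[1:4]` → b = [3, 3, 84]
`c = a` → c = [6, 3, 3, 84, 4] (same object as a)
`a[2] = 292` → a = [6, 3, 292, 84, 4] (same object as c); c = [6, 3, 292, 84, 4] (same object as a)
`b.append(695)` → b = [3, 3, 84, 695]
`print(a)` → prints [6, 3, 292, 84, 4]
`print(b)` → prints [3, 3, 84, 695]
`print(c)` → prints [6, 3, 292, 84, 4]

Answer:
[6, 3, 292, 84, 4]
[3, 3, 84, 695]
[6, 3, 292, 84, 4]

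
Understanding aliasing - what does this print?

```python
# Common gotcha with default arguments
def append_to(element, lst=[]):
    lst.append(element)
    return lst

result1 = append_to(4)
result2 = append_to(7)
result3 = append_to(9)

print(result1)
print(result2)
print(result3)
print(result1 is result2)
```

Key concept: mutable default argument gotcha.
Step by step:
`result1 = append_to(4)` → result1 = [4]
`result2 = append_to(7)` → result1 = [4, 7] (same object as result2); result2 = [4, 7] (same object as result1)
`result3 = append_to(9)` → result1 = [4, 7, 9] (same object as result2, result3); result2 = [4, 7, 9] (same object as result1, result3); result3 = [4, 7, 9] (same object as result1, result2)
`print(result1)` → prints [4, 7, 9]
`print(result2)` → prints [4, 7, 9]
`print(result3)` → prints [4, 7, 9]
`print(result1 is result2)` → prints True

Answer:
[4, 7, 9]
[4, 7, 9]
[4, 7, 9]
True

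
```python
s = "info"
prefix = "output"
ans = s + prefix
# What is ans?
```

Trace:
`s = "info"` → s = 'info'
`prefix = "output"` → prefix = 'output'
`ans = s + prefix` → ans = 'infooutput'
So ans = 'infooutput'

Answer: 'infooutput'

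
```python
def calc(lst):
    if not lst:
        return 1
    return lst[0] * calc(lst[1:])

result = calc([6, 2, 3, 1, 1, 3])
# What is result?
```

Product over [6, 2, 3, 1, 1, 3] = 6 * 2 * 3 * 1 * 1 * 3 = 108

Answer: 108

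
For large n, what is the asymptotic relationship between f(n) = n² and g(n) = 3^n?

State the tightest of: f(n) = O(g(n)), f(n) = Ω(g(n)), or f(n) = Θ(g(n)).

n² vs 3^n: f(n) = O(g(n)) but not Ω(g(n)) — 3^n grows strictly faster than n².

Answer: f(n) = O(g(n)) but not Ω(g(n)) — 3^n grows strictly faster than n².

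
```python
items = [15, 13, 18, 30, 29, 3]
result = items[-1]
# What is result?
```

Trace:
`items = [15, 13, 18, 30, 29, 3]` → items = [15, 13, 18, 30, 29, 3]
`result = items[-1]` → result = 3
So result = 3

Answer: 3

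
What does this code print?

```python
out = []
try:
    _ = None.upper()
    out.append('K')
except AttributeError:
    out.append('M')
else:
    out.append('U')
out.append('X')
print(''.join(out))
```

Execution trace: 'M' (except AttributeError) → 'X' (after the try/except). Output: MX

Answer: MX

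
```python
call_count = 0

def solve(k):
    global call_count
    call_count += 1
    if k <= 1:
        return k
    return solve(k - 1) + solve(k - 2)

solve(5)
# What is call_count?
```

Calls(k) = 1 + Calls(k-1) + Calls(k-2); Calls(0)=Calls(1)=1. For k=5 this gives 15.

Answer: 15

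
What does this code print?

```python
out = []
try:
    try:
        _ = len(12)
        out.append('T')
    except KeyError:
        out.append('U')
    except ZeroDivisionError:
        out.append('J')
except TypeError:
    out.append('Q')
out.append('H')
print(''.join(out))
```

Execution trace: 'Q' (outer except TypeError) → 'H' (after the try/except). Output: QH

Answer: QH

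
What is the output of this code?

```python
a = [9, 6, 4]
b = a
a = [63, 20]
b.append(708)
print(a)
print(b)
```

Key concept: rebinding vs mutation: a is rebound to a new list, b still points at the original.
Step by step:
`a = [9, 6, 4]` → a = [9, 6, 4]
`b = a` → b = [9, 6, 4] (same object as a)
`a = [63, 20]` → a = [63, 20]
`b.append(708)` → b = [9, 6, 4, 708]
`print(a)` → prints [63, 20]
`print(b)` → prints [9, 6, 4, 708]

Answer:
[63, 20]
[9, 6, 4, 708]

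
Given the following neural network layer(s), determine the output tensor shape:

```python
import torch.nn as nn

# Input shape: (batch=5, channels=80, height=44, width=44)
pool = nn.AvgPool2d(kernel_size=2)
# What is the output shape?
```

Input: (5, 80, 44, 44) -> Output: (5, 80, 22, 22)

Answer: (5, 80, 22, 22)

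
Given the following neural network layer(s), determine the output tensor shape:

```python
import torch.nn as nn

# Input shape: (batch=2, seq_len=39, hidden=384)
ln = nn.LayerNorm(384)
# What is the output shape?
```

Input: (2, 39, 384) -> Output: (2, 39, 384)

Answer: (2, 39, 384)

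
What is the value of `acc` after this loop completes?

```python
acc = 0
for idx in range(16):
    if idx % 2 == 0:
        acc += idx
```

Sum of even numbers 0 to 15
`acc` takes the values: 0 → 2 → 6 → 12 → 20 → 30 → 42 → 56

Answer: 56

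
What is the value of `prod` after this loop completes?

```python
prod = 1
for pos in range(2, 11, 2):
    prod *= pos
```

Product of even numbers 2 to 10
`prod` takes the values: 1 → 2 → 8 → 48 → 384 → 3840

Answer: 3840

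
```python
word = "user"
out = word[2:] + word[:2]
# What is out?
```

Trace:
`word = "user"` → word = 'user'
`out = word[2:] + word[:2]` → out = 'erus'
So out = 'erus'

Answer: 'erus'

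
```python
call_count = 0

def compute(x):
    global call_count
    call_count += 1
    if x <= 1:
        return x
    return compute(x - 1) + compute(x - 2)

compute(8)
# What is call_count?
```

Calls(x) = 1 + Calls(x-1) + Calls(x-2); Calls(0)=Calls(1)=1. For x=8 this gives 67.

Answer: 67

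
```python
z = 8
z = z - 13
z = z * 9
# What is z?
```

Trace:
`z = 8` → z = 8
`z = z - 13` → z = -5
`z = z * 9` → z = -45
So z = -45

Answer: -45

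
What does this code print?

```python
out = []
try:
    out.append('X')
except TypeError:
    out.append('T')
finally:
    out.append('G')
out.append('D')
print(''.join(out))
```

Execution trace: 'X' (try body, no exception) → 'G' (finally) → 'D' (after the try/except). Output: XGD

Answer: XGD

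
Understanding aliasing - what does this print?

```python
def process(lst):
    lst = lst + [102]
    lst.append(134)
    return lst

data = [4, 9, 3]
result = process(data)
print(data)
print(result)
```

Key concept: rebinding parameter vs mutation.
Step by step:
`data = [4, 9, 3]` → data = [4, 9, 3]
`result = process(data)` → result = [4, 9, 3, 102, 134]
`print(data)` → prints [4, 9, 3]
`print(result)` → prints [4, 9, 3, 102, 134]

Answer:
[4, 9, 3]
[4, 9, 3, 102, 134]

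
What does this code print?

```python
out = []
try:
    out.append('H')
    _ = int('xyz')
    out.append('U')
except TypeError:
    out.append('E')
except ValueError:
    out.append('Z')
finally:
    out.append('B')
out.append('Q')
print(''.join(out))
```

Execution trace: 'H' (try body) → 'Z' (except ValueError) → 'B' (finally) → 'Q' (after the try/except). Output: HZBQ

Answer: HZBQ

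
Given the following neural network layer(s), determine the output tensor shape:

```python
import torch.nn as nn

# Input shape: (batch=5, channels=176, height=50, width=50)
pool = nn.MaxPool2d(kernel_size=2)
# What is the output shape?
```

Input: (5, 176, 50, 50) -> Output: (5, 176, 25, 25)

Answer: (5, 176, 25, 25)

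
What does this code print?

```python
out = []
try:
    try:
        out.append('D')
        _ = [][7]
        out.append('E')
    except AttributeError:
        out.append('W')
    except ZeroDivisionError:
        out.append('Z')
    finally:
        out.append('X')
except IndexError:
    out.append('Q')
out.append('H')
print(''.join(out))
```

Execution trace: 'D' (try body) → 'X' (finally) → 'Q' (outer except IndexError) → 'H' (after the try/except). Output: DXQH

Answer: DXQH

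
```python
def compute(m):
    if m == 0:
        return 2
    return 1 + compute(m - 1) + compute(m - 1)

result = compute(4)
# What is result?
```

compute(m) = 1 + 2·compute(m-1), compute(0)=2. Closed form: (2+1)·2^4 - 1 = 47.

Answer: 47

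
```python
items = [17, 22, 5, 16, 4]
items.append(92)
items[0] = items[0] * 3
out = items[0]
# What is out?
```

Trace:
`items = [17, 22, 5, 16, 4]` → items = [17, 22, 5, 16, 4]
`items.append(92)` → items = [17, 22, 5, 16, 4, 92]
`items[0] = items[0] * 3` → items = [51, 22, 5, 16, 4, 92]
`out = items[0]` → out = 51
So out = 51

Answer: 51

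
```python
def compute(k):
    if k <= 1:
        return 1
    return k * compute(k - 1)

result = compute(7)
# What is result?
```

compute(7) = 7 * 6 * 5 * 4 * 3 * 2 * 1 = 5040

Answer: 5040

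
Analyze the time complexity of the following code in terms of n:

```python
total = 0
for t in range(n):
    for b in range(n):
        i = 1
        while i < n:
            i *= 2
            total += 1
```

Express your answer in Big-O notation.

Each loop level contributes: n × n × log n. Multiplying the contributions gives O(n^2 log n).

Answer: O(n^2 log n)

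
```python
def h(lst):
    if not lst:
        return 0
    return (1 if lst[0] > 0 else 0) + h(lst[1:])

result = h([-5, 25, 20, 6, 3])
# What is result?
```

Count of positive elements in [-5, 25, 20, 6, 3] = 4

Answer: 4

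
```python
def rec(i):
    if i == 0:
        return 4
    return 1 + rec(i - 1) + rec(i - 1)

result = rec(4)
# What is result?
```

rec(i) = 1 + 2·rec(i-1), rec(0)=4. Closed form: (4+1)·2^4 - 1 = 79.

Answer: 79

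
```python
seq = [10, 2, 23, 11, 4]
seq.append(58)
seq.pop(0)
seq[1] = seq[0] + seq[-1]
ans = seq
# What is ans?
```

Trace:
`seq = [10, 2, 23, 11, 4]` → seq = [10, 2, 23, 11, 4]
`seq.append(58)` → seq = [10, 2, 23, 11, 4, 58]
`seq.pop(0)` → seq = [2, 23, 11, 4, 58]
`seq[1] = seq[0] + seq[-1]` → seq = [2, 60, 11, 4, 58]
`ans = seq` → ans = [2, 60, 11, 4, 58]
So ans = [2, 60, 11, 4, 58]

Answer: [2, 60, 11, 4, 58]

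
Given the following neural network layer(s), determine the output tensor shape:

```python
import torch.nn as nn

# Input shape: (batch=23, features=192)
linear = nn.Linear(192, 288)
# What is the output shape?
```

Input: (23, 192) -> Output: (23, 288)

Answer: (23, 288)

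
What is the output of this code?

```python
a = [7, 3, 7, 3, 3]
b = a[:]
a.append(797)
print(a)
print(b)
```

Key concept: slice [:] creates copy.
Step by step:
`a = [7, 3, 7, 3, 3]` → a = [7, 3, 7, 3, 3]
`b = a[:]` → b = [7, 3, 7, 3, 3]
`a.append(797)` → a = [7, 3, 7, 3, 3, 797]
`print(a)` → prints [7, 3, 7, 3, 3, 797]
`print(b)` → prints [7, 3, 7, 3, 3]

Answer:
[7, 3, 7, 3, 3, 797]
[7, 3, 7, 3, 3]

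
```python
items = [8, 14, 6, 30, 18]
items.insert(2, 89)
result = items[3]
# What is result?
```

Trace:
`items = [8, 14, 6, 30, 18]` → items = [8, 14, 6, 30, 18]
`items.insert(2, 89)` → items = [8, 14, 89, 6, 30, 18]
`result = items[3]` → result = 6
So result = 6

Answer: 6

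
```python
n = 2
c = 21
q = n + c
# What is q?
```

Trace:
`n = 2` → n = 2
`c = 21` → c = 21
`q = n + c` → q = 23
So q = 23

Answer: 23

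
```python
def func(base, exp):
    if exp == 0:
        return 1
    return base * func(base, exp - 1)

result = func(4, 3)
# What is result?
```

func(4, 3) = 4 * 4 * 4 = 64

Answer: 64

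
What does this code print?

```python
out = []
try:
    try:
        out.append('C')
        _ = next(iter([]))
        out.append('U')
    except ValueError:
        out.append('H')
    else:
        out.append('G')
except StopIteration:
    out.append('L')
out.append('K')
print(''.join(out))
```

Execution trace: 'C' (try body) → 'L' (outer except StopIteration) → 'K' (after the try/except). Output: CLK

Answer: CLK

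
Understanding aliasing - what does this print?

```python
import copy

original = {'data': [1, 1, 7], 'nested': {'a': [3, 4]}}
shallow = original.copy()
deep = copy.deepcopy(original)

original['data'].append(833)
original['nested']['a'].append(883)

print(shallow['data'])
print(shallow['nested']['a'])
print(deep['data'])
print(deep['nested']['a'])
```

Key concept: comparing shallow vs deep copy.
Step by step:
`original = {'data': [1, 1, 7], 'nested': {'a': [3, 4]}}` → original = {'data': [1, 1, 7], 'nested': {'a': [3, 4]}}
`shallow = original.copy()` → shallow = {'data': [1, 1, 7], 'nested': {'a': [3, 4]}}
`deep = copy.deepcopy(original)` → deep = {'data': [1, 1, 7], 'nested': {'a': [3, 4]}}
`original['data'].append(833)` → original = {'data': [1, 1, 7, 833], 'nested': {'a': [3, 4]}}; shallow = {'data': [1, 1, 7, 833], 'nested': {'a': [3, 4]}}
`original['nested']['a'].append(883)` → original = {'data': [1, 1, 7, 833], 'nested': {'a': [3, 4, 883]}}; shallow = {'data': [1, 1, 7, 833], 'nested': {'a': [3, 4, 883]}}
`print(shallow['data'])` → prints [1, 1, 7, 833]
`print(shallow['nested']['a'])` → prints [3, 4, 883]
`print(deep['data'])` → prints [1, 1, 7]
`print(deep['nested']['a'])` → prints [3, 4]

Answer:
[1, 1, 7, 833]
[3, 4, 883]
[1, 1, 7]
[3, 4]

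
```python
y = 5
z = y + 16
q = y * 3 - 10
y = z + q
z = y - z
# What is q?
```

Trace:
`y = 5` → y = 5
`z = y + 16` → z = 21
`q = y * 3 - 10` → q = 5
`y = z + q` → y = 26
`z = y - z` → z = 5
So q = 5

Answer: 5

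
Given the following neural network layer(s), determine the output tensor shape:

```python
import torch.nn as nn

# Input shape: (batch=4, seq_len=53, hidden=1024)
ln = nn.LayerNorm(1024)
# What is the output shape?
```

Input: (4, 53, 1024) -> Output: (4, 53, 1024)

Answer: (4, 53, 1024)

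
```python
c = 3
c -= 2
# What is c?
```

Trace:
`c = 3` → c = 3
`c -= 2` → c = 1
So c = 1

Answer: 1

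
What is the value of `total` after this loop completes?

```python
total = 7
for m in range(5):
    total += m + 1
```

Start at 7, add 1 to 5 = 22
`total` takes the values: 7 → 8 → 10 → 13 → 17 → 22

Answer: 22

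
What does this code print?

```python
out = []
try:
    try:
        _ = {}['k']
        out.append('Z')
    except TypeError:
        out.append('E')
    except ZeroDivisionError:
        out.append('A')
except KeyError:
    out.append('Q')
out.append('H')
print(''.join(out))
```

Execution trace: 'Q' (outer except KeyError) → 'H' (after the try/except). Output: QH

Answer: QH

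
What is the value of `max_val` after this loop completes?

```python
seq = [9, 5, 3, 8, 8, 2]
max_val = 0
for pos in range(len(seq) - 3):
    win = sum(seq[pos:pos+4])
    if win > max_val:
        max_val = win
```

Max sum of 4-element window in [9, 5, 3, 8, 8, 2]
`max_val` takes the values: 0 → 25

Answer: 25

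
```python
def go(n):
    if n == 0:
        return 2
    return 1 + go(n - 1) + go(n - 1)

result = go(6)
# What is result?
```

go(n) = 1 + 2·go(n-1), go(0)=2. Closed form: (2+1)·2^6 - 1 = 191.

Answer: 191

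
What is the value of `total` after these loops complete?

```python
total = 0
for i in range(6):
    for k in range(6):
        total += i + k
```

Sum of all i+k for i,k in 6x6
`total` takes the values: 0 → 1 → 3 → 6 → 10 → 15 → 16 → 18 → 21 → 25 → 30 → 36 → 38 → 41 → 45 → 50 → 56 → 63 → 66 → 70 → 75 → 81 → 88 → 96 → 100 → 105 → 111 → 118 → 126 → 135 → 140 → 146 → 153 → 161 → 170 → 180

Answer: 180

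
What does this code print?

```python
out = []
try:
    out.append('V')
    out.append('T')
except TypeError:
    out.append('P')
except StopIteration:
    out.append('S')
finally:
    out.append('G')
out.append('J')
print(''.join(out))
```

Execution trace: 'V' (try body) → 'T' (try body, no exception) → 'G' (finally) → 'J' (after the try/except). Output: VTGJ

Answer: VTGJ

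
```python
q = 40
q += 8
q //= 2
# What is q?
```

Trace:
`q = 40` → q = 40
`q += 8` → q = 48
`q //= 2` → q = 24
So q = 24

Answer: 24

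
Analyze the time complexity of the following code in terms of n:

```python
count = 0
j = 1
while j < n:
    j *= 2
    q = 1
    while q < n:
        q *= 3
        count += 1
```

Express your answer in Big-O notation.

Each loop level contributes: log n × log n. Multiplying the contributions gives O(log² n).

Answer: O(log² n)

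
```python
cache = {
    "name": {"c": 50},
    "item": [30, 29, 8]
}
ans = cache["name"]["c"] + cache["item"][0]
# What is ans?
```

Trace:
`cache = { ...` → cache = {'name': {'c': 50}, 'item': [30, 29, 8]}
`ans = cache["name"]["c"] + cache["item"][0]` → ans = 80
So ans = 80

Answer: 80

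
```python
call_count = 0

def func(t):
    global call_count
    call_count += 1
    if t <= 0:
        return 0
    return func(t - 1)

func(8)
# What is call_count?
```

Linear recursion stepping by 1: 9 calls from t=8 down to ≤0.

Answer: 9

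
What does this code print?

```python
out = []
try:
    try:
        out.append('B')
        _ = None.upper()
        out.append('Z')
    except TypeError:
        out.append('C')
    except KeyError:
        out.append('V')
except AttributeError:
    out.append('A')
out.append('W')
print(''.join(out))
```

Execution trace: 'B' (inner try body) → 'A' (outer except AttributeError) → 'W' (after the try/except). Output: BAW

Answer: BAW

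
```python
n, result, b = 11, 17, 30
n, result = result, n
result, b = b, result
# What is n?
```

Trace:
`n, result, b = 11, 17, 30` → n = 11; result = 17; b = 30
`n, result = result, n` → n = 17; result = 11
`result, b = b, result` → result = 30; b = 11
So n = 17

Answer: 17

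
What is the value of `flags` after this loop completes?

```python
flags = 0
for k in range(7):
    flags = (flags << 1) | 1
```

Build 7 consecutive 1-bits: 0b1111111
`flags` takes the values: 0 → 1 → 3 → 7 → 15 → 31 → 63 → 127

Answer: 127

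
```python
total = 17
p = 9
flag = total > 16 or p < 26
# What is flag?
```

Trace:
`total = 17` → total = 17
`p = 9` → p = 9
`flag = total > 16 or p < 26` → flag = True
So flag = True

Answer: True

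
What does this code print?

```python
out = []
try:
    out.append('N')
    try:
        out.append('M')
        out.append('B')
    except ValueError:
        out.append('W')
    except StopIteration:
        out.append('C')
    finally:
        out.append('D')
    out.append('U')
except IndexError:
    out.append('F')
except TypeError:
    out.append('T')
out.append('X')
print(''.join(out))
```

Execution trace: 'N' (try body) → 'M' (inner try body) → 'B' (inner try body, no exception) → 'D' (inner finally) → 'U' (try body, no exception) → 'X' (after the try/except). Output: NMBDUX

Answer: NMBDUX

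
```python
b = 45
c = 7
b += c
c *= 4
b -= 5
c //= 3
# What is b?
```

Trace:
`b = 45` → b = 45
`c = 7` → c = 7
`b += c` → b = 52
`c *= 4` → c = 28
`b -= 5` → b = 47
`c //= 3` → c = 9
So b = 47

Answer: 47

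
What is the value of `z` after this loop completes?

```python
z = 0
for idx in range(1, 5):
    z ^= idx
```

XOR of 1 to 4
`z` takes the values: 0 → 1 → 3 → 0 → 4

Answer: 4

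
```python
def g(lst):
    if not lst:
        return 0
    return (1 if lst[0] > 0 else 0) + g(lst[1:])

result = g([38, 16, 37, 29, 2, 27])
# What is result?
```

Count of positive elements in [38, 16, 37, 29, 2, 27] = 6

Answer: 6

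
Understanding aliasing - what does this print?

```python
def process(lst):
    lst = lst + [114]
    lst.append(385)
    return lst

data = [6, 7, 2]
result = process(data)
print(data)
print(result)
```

Key concept: rebinding parameter vs mutation.
Step by step:
`data = [6, 7, 2]` → data = [6, 7, 2]
`result = process(data)` → result = [6, 7, 2, 114, 385]
`print(data)` → prints [6, 7, 2]
`print(result)` → prints [6, 7, 2, 114, 385]

Answer:
[6, 7, 2]
[6, 7, 2, 114, 385]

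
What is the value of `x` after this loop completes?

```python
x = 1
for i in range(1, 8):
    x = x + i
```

Start at 1, add 1 through 7
`x` takes the values: 1 → 2 → 4 → 7 → 11 → 16 → 22 → 29

Answer: 29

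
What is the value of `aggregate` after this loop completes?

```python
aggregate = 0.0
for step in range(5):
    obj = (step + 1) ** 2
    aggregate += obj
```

Sum of squared losses 1² + 2² + ... + 5²
`aggregate` takes the values: 0.0 → 1.0 → 5.0 → 14.0 → 30.0 → 55.0

Answer: 55.0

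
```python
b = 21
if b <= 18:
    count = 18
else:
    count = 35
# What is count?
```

Trace:
`b = 21` → b = 21
`if b <= 18: ...` → b <= 18 is False, take else branch → count = 35
So count = 35

Answer: 35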